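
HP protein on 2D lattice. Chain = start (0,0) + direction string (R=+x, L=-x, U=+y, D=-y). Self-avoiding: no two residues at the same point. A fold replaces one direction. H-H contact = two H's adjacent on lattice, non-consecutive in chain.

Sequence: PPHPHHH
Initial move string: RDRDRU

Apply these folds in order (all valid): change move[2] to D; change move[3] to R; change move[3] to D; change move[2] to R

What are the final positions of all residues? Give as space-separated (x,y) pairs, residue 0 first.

Answer: (0,0) (1,0) (1,-1) (2,-1) (2,-2) (3,-2) (3,-1)

Derivation:
Initial moves: RDRDRU
Fold: move[2]->D => RDDDRU (positions: [(0, 0), (1, 0), (1, -1), (1, -2), (1, -3), (2, -3), (2, -2)])
Fold: move[3]->R => RDDRRU (positions: [(0, 0), (1, 0), (1, -1), (1, -2), (2, -2), (3, -2), (3, -1)])
Fold: move[3]->D => RDDDRU (positions: [(0, 0), (1, 0), (1, -1), (1, -2), (1, -3), (2, -3), (2, -2)])
Fold: move[2]->R => RDRDRU (positions: [(0, 0), (1, 0), (1, -1), (2, -1), (2, -2), (3, -2), (3, -1)])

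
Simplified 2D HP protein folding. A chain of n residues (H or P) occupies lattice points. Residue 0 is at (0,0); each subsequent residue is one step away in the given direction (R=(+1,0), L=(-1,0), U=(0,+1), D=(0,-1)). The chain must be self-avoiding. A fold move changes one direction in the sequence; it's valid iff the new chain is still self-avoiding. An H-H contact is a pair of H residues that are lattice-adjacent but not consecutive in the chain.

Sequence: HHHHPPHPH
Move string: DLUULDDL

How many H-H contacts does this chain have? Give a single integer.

Answer: 2

Derivation:
Positions: [(0, 0), (0, -1), (-1, -1), (-1, 0), (-1, 1), (-2, 1), (-2, 0), (-2, -1), (-3, -1)]
H-H contact: residue 0 @(0,0) - residue 3 @(-1, 0)
H-H contact: residue 3 @(-1,0) - residue 6 @(-2, 0)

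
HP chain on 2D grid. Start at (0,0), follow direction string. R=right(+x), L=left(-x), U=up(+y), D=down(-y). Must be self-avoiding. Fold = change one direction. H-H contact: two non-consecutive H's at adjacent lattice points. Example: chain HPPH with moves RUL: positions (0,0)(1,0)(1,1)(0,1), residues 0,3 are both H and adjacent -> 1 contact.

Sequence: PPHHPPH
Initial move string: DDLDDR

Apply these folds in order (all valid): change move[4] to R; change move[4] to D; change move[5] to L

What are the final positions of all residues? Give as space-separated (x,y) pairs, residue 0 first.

Initial moves: DDLDDR
Fold: move[4]->R => DDLDRR (positions: [(0, 0), (0, -1), (0, -2), (-1, -2), (-1, -3), (0, -3), (1, -3)])
Fold: move[4]->D => DDLDDR (positions: [(0, 0), (0, -1), (0, -2), (-1, -2), (-1, -3), (-1, -4), (0, -4)])
Fold: move[5]->L => DDLDDL (positions: [(0, 0), (0, -1), (0, -2), (-1, -2), (-1, -3), (-1, -4), (-2, -4)])

Answer: (0,0) (0,-1) (0,-2) (-1,-2) (-1,-3) (-1,-4) (-2,-4)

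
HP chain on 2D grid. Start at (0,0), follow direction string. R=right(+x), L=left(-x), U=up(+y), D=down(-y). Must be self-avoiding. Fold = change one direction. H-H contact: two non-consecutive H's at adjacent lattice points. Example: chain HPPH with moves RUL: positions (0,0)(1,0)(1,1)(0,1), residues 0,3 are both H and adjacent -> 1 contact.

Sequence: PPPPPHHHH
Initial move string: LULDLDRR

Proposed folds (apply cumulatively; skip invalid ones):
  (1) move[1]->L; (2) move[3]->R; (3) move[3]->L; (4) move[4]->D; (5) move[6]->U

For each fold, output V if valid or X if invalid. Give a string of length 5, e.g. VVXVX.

Initial: LULDLDRR -> [(0, 0), (-1, 0), (-1, 1), (-2, 1), (-2, 0), (-3, 0), (-3, -1), (-2, -1), (-1, -1)]
Fold 1: move[1]->L => LLLDLDRR VALID
Fold 2: move[3]->R => LLLRLDRR INVALID (collision), skipped
Fold 3: move[3]->L => LLLLLDRR VALID
Fold 4: move[4]->D => LLLLDDRR VALID
Fold 5: move[6]->U => LLLLDDUR INVALID (collision), skipped

Answer: VXVVX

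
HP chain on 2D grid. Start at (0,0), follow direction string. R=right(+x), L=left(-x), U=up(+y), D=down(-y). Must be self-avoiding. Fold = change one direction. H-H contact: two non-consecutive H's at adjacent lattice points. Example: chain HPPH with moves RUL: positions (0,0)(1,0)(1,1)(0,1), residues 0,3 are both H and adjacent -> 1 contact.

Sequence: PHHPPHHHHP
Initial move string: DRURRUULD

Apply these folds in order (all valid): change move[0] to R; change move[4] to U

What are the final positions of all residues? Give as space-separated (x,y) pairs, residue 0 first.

Answer: (0,0) (1,0) (2,0) (2,1) (3,1) (3,2) (3,3) (3,4) (2,4) (2,3)

Derivation:
Initial moves: DRURRUULD
Fold: move[0]->R => RRURRUULD (positions: [(0, 0), (1, 0), (2, 0), (2, 1), (3, 1), (4, 1), (4, 2), (4, 3), (3, 3), (3, 2)])
Fold: move[4]->U => RRURUUULD (positions: [(0, 0), (1, 0), (2, 0), (2, 1), (3, 1), (3, 2), (3, 3), (3, 4), (2, 4), (2, 3)])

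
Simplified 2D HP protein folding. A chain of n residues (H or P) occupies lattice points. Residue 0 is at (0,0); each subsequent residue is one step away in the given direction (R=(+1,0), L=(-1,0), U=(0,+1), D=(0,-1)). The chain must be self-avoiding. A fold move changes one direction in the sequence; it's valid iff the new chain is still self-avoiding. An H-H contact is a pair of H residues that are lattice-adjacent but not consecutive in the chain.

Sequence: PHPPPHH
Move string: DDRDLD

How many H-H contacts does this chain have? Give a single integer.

Positions: [(0, 0), (0, -1), (0, -2), (1, -2), (1, -3), (0, -3), (0, -4)]
No H-H contacts found.

Answer: 0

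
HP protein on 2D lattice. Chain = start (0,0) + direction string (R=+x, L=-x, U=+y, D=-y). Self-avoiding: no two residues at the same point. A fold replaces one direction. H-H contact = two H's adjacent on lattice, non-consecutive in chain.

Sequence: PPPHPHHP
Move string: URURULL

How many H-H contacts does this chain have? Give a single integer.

Answer: 1

Derivation:
Positions: [(0, 0), (0, 1), (1, 1), (1, 2), (2, 2), (2, 3), (1, 3), (0, 3)]
H-H contact: residue 3 @(1,2) - residue 6 @(1, 3)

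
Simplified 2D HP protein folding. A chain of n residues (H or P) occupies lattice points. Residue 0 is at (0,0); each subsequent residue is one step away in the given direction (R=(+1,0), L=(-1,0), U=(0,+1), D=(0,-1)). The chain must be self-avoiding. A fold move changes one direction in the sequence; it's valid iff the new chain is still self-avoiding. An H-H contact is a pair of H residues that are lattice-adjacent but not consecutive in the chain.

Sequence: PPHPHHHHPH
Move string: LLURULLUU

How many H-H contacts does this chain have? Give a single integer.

Answer: 0

Derivation:
Positions: [(0, 0), (-1, 0), (-2, 0), (-2, 1), (-1, 1), (-1, 2), (-2, 2), (-3, 2), (-3, 3), (-3, 4)]
No H-H contacts found.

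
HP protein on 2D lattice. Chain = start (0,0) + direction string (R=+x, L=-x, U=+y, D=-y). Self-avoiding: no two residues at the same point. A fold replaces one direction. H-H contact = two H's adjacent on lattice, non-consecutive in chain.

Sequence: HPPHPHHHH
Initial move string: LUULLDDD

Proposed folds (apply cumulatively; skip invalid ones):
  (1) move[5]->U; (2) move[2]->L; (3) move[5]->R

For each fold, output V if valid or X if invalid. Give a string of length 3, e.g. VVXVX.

Answer: XVX

Derivation:
Initial: LUULLDDD -> [(0, 0), (-1, 0), (-1, 1), (-1, 2), (-2, 2), (-3, 2), (-3, 1), (-3, 0), (-3, -1)]
Fold 1: move[5]->U => LUULLUDD INVALID (collision), skipped
Fold 2: move[2]->L => LULLLDDD VALID
Fold 3: move[5]->R => LULLLRDD INVALID (collision), skipped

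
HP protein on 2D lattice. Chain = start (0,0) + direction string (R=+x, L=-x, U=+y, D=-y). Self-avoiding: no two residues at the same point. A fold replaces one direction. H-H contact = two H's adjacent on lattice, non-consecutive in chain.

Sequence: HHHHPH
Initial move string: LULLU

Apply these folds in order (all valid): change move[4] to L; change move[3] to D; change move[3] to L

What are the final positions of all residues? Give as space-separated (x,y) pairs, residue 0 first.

Initial moves: LULLU
Fold: move[4]->L => LULLL (positions: [(0, 0), (-1, 0), (-1, 1), (-2, 1), (-3, 1), (-4, 1)])
Fold: move[3]->D => LULDL (positions: [(0, 0), (-1, 0), (-1, 1), (-2, 1), (-2, 0), (-3, 0)])
Fold: move[3]->L => LULLL (positions: [(0, 0), (-1, 0), (-1, 1), (-2, 1), (-3, 1), (-4, 1)])

Answer: (0,0) (-1,0) (-1,1) (-2,1) (-3,1) (-4,1)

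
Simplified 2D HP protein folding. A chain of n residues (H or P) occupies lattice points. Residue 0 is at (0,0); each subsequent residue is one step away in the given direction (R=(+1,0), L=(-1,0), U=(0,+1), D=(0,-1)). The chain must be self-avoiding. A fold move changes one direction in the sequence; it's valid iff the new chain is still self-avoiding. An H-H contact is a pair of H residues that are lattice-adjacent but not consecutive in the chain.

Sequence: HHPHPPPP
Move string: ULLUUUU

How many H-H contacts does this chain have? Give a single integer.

Answer: 0

Derivation:
Positions: [(0, 0), (0, 1), (-1, 1), (-2, 1), (-2, 2), (-2, 3), (-2, 4), (-2, 5)]
No H-H contacts found.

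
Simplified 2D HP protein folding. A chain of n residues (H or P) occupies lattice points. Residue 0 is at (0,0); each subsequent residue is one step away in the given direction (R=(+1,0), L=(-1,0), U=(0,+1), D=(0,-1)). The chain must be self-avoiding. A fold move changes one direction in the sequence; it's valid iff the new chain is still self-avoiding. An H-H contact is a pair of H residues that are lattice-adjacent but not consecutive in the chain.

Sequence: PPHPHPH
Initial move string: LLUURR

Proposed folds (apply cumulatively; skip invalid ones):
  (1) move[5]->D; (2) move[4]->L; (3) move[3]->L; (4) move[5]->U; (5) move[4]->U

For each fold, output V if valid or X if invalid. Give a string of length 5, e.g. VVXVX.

Answer: VVVVV

Derivation:
Initial: LLUURR -> [(0, 0), (-1, 0), (-2, 0), (-2, 1), (-2, 2), (-1, 2), (0, 2)]
Fold 1: move[5]->D => LLUURD VALID
Fold 2: move[4]->L => LLUULD VALID
Fold 3: move[3]->L => LLULLD VALID
Fold 4: move[5]->U => LLULLU VALID
Fold 5: move[4]->U => LLULUU VALID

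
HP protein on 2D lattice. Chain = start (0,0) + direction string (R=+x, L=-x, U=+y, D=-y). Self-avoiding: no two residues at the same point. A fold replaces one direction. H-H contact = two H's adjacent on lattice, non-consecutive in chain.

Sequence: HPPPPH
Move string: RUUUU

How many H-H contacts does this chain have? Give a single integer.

Positions: [(0, 0), (1, 0), (1, 1), (1, 2), (1, 3), (1, 4)]
No H-H contacts found.

Answer: 0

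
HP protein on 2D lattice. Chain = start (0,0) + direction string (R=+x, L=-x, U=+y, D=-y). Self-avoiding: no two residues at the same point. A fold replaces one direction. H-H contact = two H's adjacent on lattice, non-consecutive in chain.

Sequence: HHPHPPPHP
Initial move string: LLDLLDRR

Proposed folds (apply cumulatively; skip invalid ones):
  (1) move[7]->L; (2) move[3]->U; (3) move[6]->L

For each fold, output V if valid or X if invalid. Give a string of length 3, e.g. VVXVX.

Answer: XXX

Derivation:
Initial: LLDLLDRR -> [(0, 0), (-1, 0), (-2, 0), (-2, -1), (-3, -1), (-4, -1), (-4, -2), (-3, -2), (-2, -2)]
Fold 1: move[7]->L => LLDLLDRL INVALID (collision), skipped
Fold 2: move[3]->U => LLDULDRR INVALID (collision), skipped
Fold 3: move[6]->L => LLDLLDLR INVALID (collision), skipped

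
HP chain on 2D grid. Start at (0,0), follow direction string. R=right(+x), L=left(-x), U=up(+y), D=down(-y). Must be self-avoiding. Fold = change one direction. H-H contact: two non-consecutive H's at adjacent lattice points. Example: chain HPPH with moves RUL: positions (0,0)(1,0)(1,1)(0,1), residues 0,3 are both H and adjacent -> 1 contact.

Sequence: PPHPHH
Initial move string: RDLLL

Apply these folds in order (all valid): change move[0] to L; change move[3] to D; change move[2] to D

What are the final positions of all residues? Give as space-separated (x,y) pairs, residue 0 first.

Initial moves: RDLLL
Fold: move[0]->L => LDLLL (positions: [(0, 0), (-1, 0), (-1, -1), (-2, -1), (-3, -1), (-4, -1)])
Fold: move[3]->D => LDLDL (positions: [(0, 0), (-1, 0), (-1, -1), (-2, -1), (-2, -2), (-3, -2)])
Fold: move[2]->D => LDDDL (positions: [(0, 0), (-1, 0), (-1, -1), (-1, -2), (-1, -3), (-2, -3)])

Answer: (0,0) (-1,0) (-1,-1) (-1,-2) (-1,-3) (-2,-3)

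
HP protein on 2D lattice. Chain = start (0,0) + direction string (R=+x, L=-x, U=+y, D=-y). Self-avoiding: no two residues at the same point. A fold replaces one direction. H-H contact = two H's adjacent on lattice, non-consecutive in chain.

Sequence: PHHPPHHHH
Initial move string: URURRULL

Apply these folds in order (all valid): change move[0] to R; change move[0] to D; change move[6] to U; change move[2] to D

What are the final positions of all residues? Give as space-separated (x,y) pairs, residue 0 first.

Answer: (0,0) (0,-1) (1,-1) (1,-2) (2,-2) (3,-2) (3,-1) (3,0) (2,0)

Derivation:
Initial moves: URURRULL
Fold: move[0]->R => RRURRULL (positions: [(0, 0), (1, 0), (2, 0), (2, 1), (3, 1), (4, 1), (4, 2), (3, 2), (2, 2)])
Fold: move[0]->D => DRURRULL (positions: [(0, 0), (0, -1), (1, -1), (1, 0), (2, 0), (3, 0), (3, 1), (2, 1), (1, 1)])
Fold: move[6]->U => DRURRUUL (positions: [(0, 0), (0, -1), (1, -1), (1, 0), (2, 0), (3, 0), (3, 1), (3, 2), (2, 2)])
Fold: move[2]->D => DRDRRUUL (positions: [(0, 0), (0, -1), (1, -1), (1, -2), (2, -2), (3, -2), (3, -1), (3, 0), (2, 0)])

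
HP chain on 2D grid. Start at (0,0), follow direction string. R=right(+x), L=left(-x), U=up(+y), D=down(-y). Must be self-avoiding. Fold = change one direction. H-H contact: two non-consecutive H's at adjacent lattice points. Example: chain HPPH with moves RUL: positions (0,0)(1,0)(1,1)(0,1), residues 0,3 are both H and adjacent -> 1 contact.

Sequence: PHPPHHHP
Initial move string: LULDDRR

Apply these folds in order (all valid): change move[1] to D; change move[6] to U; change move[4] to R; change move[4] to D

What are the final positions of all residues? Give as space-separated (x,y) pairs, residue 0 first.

Initial moves: LULDDRR
Fold: move[1]->D => LDLDDRR (positions: [(0, 0), (-1, 0), (-1, -1), (-2, -1), (-2, -2), (-2, -3), (-1, -3), (0, -3)])
Fold: move[6]->U => LDLDDRU (positions: [(0, 0), (-1, 0), (-1, -1), (-2, -1), (-2, -2), (-2, -3), (-1, -3), (-1, -2)])
Fold: move[4]->R => LDLDRRU (positions: [(0, 0), (-1, 0), (-1, -1), (-2, -1), (-2, -2), (-1, -2), (0, -2), (0, -1)])
Fold: move[4]->D => LDLDDRU (positions: [(0, 0), (-1, 0), (-1, -1), (-2, -1), (-2, -2), (-2, -3), (-1, -3), (-1, -2)])

Answer: (0,0) (-1,0) (-1,-1) (-2,-1) (-2,-2) (-2,-3) (-1,-3) (-1,-2)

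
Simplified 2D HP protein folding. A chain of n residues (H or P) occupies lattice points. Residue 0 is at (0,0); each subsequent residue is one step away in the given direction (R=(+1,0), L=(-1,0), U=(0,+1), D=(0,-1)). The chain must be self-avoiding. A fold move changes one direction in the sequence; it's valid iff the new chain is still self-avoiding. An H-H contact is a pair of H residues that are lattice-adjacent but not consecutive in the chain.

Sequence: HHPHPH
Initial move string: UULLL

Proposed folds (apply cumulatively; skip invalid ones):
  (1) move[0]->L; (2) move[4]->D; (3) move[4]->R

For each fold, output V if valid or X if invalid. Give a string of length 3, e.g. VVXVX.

Answer: VVX

Derivation:
Initial: UULLL -> [(0, 0), (0, 1), (0, 2), (-1, 2), (-2, 2), (-3, 2)]
Fold 1: move[0]->L => LULLL VALID
Fold 2: move[4]->D => LULLD VALID
Fold 3: move[4]->R => LULLR INVALID (collision), skipped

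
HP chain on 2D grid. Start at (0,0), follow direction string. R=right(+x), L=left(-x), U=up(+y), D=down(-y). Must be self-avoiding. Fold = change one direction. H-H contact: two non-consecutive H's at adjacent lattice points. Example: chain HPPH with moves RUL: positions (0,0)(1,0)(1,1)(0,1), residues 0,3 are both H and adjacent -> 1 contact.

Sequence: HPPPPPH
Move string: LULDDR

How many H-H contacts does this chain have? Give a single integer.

Answer: 0

Derivation:
Positions: [(0, 0), (-1, 0), (-1, 1), (-2, 1), (-2, 0), (-2, -1), (-1, -1)]
No H-H contacts found.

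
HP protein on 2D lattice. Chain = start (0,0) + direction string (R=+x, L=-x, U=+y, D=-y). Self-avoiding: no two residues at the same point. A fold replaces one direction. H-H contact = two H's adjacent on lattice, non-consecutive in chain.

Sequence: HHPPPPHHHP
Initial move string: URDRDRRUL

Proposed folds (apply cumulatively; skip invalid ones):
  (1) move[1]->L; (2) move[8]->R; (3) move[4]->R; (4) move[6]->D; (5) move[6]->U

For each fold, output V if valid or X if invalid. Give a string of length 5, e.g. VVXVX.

Initial: URDRDRRUL -> [(0, 0), (0, 1), (1, 1), (1, 0), (2, 0), (2, -1), (3, -1), (4, -1), (4, 0), (3, 0)]
Fold 1: move[1]->L => ULDRDRRUL INVALID (collision), skipped
Fold 2: move[8]->R => URDRDRRUR VALID
Fold 3: move[4]->R => URDRRRRUR VALID
Fold 4: move[6]->D => URDRRRDUR INVALID (collision), skipped
Fold 5: move[6]->U => URDRRRUUR VALID

Answer: XVVXV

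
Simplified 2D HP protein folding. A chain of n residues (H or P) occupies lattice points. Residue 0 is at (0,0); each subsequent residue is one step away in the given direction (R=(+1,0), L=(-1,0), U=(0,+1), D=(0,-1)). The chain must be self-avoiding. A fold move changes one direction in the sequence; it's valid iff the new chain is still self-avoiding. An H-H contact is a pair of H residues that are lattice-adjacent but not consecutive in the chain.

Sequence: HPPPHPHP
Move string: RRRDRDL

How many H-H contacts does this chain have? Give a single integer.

Answer: 0

Derivation:
Positions: [(0, 0), (1, 0), (2, 0), (3, 0), (3, -1), (4, -1), (4, -2), (3, -2)]
No H-H contacts found.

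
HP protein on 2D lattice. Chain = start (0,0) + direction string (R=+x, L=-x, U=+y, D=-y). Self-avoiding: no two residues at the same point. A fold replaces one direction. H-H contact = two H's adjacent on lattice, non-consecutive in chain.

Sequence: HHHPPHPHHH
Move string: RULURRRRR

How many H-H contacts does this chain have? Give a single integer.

Answer: 1

Derivation:
Positions: [(0, 0), (1, 0), (1, 1), (0, 1), (0, 2), (1, 2), (2, 2), (3, 2), (4, 2), (5, 2)]
H-H contact: residue 2 @(1,1) - residue 5 @(1, 2)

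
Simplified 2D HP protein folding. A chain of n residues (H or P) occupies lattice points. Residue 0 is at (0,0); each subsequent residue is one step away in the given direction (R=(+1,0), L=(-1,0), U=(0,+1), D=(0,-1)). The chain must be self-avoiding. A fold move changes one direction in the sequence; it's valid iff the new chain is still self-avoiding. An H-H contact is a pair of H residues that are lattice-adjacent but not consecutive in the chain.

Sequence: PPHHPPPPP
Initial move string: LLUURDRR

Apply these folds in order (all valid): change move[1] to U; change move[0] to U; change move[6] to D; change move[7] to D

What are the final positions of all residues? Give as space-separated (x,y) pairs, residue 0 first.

Answer: (0,0) (0,1) (0,2) (0,3) (0,4) (1,4) (1,3) (1,2) (1,1)

Derivation:
Initial moves: LLUURDRR
Fold: move[1]->U => LUUURDRR (positions: [(0, 0), (-1, 0), (-1, 1), (-1, 2), (-1, 3), (0, 3), (0, 2), (1, 2), (2, 2)])
Fold: move[0]->U => UUUURDRR (positions: [(0, 0), (0, 1), (0, 2), (0, 3), (0, 4), (1, 4), (1, 3), (2, 3), (3, 3)])
Fold: move[6]->D => UUUURDDR (positions: [(0, 0), (0, 1), (0, 2), (0, 3), (0, 4), (1, 4), (1, 3), (1, 2), (2, 2)])
Fold: move[7]->D => UUUURDDD (positions: [(0, 0), (0, 1), (0, 2), (0, 3), (0, 4), (1, 4), (1, 3), (1, 2), (1, 1)])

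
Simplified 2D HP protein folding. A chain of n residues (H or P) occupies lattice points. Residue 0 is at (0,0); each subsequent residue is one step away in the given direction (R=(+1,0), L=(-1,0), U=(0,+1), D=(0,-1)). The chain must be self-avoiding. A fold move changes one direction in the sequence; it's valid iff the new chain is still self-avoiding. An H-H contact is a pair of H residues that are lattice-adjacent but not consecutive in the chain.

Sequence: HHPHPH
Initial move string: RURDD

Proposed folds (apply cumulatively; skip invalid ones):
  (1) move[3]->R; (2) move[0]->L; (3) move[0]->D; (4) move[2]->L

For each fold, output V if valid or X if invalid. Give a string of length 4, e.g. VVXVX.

Initial: RURDD -> [(0, 0), (1, 0), (1, 1), (2, 1), (2, 0), (2, -1)]
Fold 1: move[3]->R => RURRD VALID
Fold 2: move[0]->L => LURRD VALID
Fold 3: move[0]->D => DURRD INVALID (collision), skipped
Fold 4: move[2]->L => LULRD INVALID (collision), skipped

Answer: VVXX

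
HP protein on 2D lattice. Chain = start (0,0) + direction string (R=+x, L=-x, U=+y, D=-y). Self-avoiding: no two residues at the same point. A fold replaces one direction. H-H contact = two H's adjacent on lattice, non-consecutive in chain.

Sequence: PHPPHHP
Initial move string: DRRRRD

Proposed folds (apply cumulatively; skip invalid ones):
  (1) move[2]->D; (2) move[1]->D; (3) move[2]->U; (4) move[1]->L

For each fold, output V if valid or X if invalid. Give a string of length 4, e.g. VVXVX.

Initial: DRRRRD -> [(0, 0), (0, -1), (1, -1), (2, -1), (3, -1), (4, -1), (4, -2)]
Fold 1: move[2]->D => DRDRRD VALID
Fold 2: move[1]->D => DDDRRD VALID
Fold 3: move[2]->U => DDURRD INVALID (collision), skipped
Fold 4: move[1]->L => DLDRRD VALID

Answer: VVXV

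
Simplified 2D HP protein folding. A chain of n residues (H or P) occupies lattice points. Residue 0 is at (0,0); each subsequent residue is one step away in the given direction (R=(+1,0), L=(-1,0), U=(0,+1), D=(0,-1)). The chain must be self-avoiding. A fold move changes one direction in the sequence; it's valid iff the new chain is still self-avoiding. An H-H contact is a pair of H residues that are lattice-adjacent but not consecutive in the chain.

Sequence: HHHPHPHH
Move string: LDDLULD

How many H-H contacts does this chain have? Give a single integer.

Positions: [(0, 0), (-1, 0), (-1, -1), (-1, -2), (-2, -2), (-2, -1), (-3, -1), (-3, -2)]
H-H contact: residue 4 @(-2,-2) - residue 7 @(-3, -2)

Answer: 1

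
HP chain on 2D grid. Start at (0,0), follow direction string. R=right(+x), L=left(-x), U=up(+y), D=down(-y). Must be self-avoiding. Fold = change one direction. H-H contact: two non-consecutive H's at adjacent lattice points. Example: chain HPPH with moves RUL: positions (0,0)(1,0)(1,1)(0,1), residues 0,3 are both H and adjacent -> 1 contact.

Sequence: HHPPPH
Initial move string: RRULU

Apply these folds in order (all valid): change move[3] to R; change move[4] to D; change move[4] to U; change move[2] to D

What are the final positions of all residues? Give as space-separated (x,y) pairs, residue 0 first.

Answer: (0,0) (1,0) (2,0) (2,-1) (3,-1) (3,0)

Derivation:
Initial moves: RRULU
Fold: move[3]->R => RRURU (positions: [(0, 0), (1, 0), (2, 0), (2, 1), (3, 1), (3, 2)])
Fold: move[4]->D => RRURD (positions: [(0, 0), (1, 0), (2, 0), (2, 1), (3, 1), (3, 0)])
Fold: move[4]->U => RRURU (positions: [(0, 0), (1, 0), (2, 0), (2, 1), (3, 1), (3, 2)])
Fold: move[2]->D => RRDRU (positions: [(0, 0), (1, 0), (2, 0), (2, -1), (3, -1), (3, 0)])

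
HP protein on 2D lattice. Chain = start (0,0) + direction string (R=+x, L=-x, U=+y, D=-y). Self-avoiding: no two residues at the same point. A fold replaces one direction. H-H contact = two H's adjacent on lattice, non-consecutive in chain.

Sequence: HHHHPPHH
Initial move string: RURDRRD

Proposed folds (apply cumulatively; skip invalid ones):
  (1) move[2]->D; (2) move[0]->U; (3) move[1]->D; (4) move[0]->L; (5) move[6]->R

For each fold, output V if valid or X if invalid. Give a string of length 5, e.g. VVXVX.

Answer: XVXXV

Derivation:
Initial: RURDRRD -> [(0, 0), (1, 0), (1, 1), (2, 1), (2, 0), (3, 0), (4, 0), (4, -1)]
Fold 1: move[2]->D => RUDDRRD INVALID (collision), skipped
Fold 2: move[0]->U => UURDRRD VALID
Fold 3: move[1]->D => UDRDRRD INVALID (collision), skipped
Fold 4: move[0]->L => LURDRRD INVALID (collision), skipped
Fold 5: move[6]->R => UURDRRR VALID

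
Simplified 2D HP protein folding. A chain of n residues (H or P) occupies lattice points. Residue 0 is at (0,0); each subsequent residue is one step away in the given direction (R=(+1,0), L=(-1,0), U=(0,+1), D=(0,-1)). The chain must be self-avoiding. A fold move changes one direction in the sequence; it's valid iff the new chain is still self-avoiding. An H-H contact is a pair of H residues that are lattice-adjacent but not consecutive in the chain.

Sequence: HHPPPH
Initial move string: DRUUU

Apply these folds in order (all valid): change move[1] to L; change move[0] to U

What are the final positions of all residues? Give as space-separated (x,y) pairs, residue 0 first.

Answer: (0,0) (0,1) (-1,1) (-1,2) (-1,3) (-1,4)

Derivation:
Initial moves: DRUUU
Fold: move[1]->L => DLUUU (positions: [(0, 0), (0, -1), (-1, -1), (-1, 0), (-1, 1), (-1, 2)])
Fold: move[0]->U => ULUUU (positions: [(0, 0), (0, 1), (-1, 1), (-1, 2), (-1, 3), (-1, 4)])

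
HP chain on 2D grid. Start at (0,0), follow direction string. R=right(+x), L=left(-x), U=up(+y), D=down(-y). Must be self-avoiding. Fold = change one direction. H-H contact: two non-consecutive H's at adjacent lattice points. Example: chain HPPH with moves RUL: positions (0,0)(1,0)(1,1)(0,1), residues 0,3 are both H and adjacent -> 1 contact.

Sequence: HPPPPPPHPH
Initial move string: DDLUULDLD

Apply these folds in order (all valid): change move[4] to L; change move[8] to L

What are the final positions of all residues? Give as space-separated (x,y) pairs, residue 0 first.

Initial moves: DDLUULDLD
Fold: move[4]->L => DDLULLDLD (positions: [(0, 0), (0, -1), (0, -2), (-1, -2), (-1, -1), (-2, -1), (-3, -1), (-3, -2), (-4, -2), (-4, -3)])
Fold: move[8]->L => DDLULLDLL (positions: [(0, 0), (0, -1), (0, -2), (-1, -2), (-1, -1), (-2, -1), (-3, -1), (-3, -2), (-4, -2), (-5, -2)])

Answer: (0,0) (0,-1) (0,-2) (-1,-2) (-1,-1) (-2,-1) (-3,-1) (-3,-2) (-4,-2) (-5,-2)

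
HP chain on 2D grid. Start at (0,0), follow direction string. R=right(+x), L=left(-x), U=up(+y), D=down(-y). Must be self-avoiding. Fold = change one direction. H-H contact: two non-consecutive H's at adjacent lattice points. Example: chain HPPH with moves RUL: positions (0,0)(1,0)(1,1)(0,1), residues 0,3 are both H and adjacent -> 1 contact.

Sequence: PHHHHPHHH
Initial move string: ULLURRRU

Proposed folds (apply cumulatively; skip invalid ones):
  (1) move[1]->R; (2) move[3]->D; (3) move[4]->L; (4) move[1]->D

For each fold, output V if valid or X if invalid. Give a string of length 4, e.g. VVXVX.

Initial: ULLURRRU -> [(0, 0), (0, 1), (-1, 1), (-2, 1), (-2, 2), (-1, 2), (0, 2), (1, 2), (1, 3)]
Fold 1: move[1]->R => URLURRRU INVALID (collision), skipped
Fold 2: move[3]->D => ULLDRRRU INVALID (collision), skipped
Fold 3: move[4]->L => ULLULRRU INVALID (collision), skipped
Fold 4: move[1]->D => UDLURRRU INVALID (collision), skipped

Answer: XXXX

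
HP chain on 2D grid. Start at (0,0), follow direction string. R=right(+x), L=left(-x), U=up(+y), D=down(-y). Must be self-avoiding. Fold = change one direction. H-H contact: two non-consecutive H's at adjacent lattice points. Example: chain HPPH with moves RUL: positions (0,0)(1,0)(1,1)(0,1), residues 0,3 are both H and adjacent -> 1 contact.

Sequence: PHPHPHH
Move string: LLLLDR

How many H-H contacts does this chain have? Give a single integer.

Answer: 1

Derivation:
Positions: [(0, 0), (-1, 0), (-2, 0), (-3, 0), (-4, 0), (-4, -1), (-3, -1)]
H-H contact: residue 3 @(-3,0) - residue 6 @(-3, -1)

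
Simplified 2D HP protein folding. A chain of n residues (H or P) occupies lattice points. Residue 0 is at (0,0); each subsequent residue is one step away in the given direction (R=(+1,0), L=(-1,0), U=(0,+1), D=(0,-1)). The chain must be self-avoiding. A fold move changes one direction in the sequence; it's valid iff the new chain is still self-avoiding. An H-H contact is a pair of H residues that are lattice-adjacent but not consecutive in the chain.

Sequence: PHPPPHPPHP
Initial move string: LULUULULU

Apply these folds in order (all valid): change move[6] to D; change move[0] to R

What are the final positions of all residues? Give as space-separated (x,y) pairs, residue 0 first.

Answer: (0,0) (1,0) (1,1) (0,1) (0,2) (0,3) (-1,3) (-1,2) (-2,2) (-2,3)

Derivation:
Initial moves: LULUULULU
Fold: move[6]->D => LULUULDLU (positions: [(0, 0), (-1, 0), (-1, 1), (-2, 1), (-2, 2), (-2, 3), (-3, 3), (-3, 2), (-4, 2), (-4, 3)])
Fold: move[0]->R => RULUULDLU (positions: [(0, 0), (1, 0), (1, 1), (0, 1), (0, 2), (0, 3), (-1, 3), (-1, 2), (-2, 2), (-2, 3)])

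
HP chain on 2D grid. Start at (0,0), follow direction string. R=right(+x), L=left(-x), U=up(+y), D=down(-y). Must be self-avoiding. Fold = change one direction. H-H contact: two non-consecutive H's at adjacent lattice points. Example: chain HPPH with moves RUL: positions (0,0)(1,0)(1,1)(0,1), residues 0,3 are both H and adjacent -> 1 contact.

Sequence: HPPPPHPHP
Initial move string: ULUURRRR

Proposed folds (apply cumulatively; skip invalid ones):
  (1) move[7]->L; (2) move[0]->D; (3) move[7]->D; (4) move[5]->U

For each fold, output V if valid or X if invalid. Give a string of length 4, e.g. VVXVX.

Initial: ULUURRRR -> [(0, 0), (0, 1), (-1, 1), (-1, 2), (-1, 3), (0, 3), (1, 3), (2, 3), (3, 3)]
Fold 1: move[7]->L => ULUURRRL INVALID (collision), skipped
Fold 2: move[0]->D => DLUURRRR VALID
Fold 3: move[7]->D => DLUURRRD VALID
Fold 4: move[5]->U => DLUURURD VALID

Answer: XVVV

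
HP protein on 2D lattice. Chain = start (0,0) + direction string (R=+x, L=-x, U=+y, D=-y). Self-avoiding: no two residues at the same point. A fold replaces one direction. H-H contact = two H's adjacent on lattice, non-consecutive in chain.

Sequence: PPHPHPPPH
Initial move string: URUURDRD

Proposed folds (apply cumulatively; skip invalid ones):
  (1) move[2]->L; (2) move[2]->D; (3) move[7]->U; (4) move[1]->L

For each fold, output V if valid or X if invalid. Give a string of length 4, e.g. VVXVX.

Initial: URUURDRD -> [(0, 0), (0, 1), (1, 1), (1, 2), (1, 3), (2, 3), (2, 2), (3, 2), (3, 1)]
Fold 1: move[2]->L => URLURDRD INVALID (collision), skipped
Fold 2: move[2]->D => URDURDRD INVALID (collision), skipped
Fold 3: move[7]->U => URUURDRU VALID
Fold 4: move[1]->L => ULUURDRU VALID

Answer: XXVV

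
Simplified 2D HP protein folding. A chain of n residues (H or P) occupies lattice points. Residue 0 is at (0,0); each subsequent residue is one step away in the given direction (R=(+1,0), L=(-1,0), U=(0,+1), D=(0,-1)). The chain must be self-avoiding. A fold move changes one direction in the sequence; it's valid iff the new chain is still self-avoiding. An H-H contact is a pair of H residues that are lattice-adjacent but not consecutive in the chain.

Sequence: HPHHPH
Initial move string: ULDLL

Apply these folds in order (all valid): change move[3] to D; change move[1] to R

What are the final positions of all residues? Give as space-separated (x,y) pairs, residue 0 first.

Initial moves: ULDLL
Fold: move[3]->D => ULDDL (positions: [(0, 0), (0, 1), (-1, 1), (-1, 0), (-1, -1), (-2, -1)])
Fold: move[1]->R => URDDL (positions: [(0, 0), (0, 1), (1, 1), (1, 0), (1, -1), (0, -1)])

Answer: (0,0) (0,1) (1,1) (1,0) (1,-1) (0,-1)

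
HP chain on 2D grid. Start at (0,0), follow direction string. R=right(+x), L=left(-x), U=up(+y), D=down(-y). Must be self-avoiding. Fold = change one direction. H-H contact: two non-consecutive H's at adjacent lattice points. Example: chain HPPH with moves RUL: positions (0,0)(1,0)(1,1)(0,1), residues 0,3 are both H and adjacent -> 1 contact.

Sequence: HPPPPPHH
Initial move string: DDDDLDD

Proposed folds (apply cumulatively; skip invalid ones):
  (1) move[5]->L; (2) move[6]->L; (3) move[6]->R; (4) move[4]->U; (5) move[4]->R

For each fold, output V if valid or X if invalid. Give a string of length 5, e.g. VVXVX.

Answer: VVXXX

Derivation:
Initial: DDDDLDD -> [(0, 0), (0, -1), (0, -2), (0, -3), (0, -4), (-1, -4), (-1, -5), (-1, -6)]
Fold 1: move[5]->L => DDDDLLD VALID
Fold 2: move[6]->L => DDDDLLL VALID
Fold 3: move[6]->R => DDDDLLR INVALID (collision), skipped
Fold 4: move[4]->U => DDDDULL INVALID (collision), skipped
Fold 5: move[4]->R => DDDDRLL INVALID (collision), skipped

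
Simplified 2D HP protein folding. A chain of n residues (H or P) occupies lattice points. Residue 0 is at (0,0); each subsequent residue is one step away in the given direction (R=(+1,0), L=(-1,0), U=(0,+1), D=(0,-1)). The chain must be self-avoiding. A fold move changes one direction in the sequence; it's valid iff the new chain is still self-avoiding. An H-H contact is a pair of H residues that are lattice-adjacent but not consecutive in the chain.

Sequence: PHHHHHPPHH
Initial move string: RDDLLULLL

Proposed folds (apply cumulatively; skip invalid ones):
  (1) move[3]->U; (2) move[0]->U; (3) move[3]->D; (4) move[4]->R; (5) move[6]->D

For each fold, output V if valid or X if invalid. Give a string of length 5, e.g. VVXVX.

Initial: RDDLLULLL -> [(0, 0), (1, 0), (1, -1), (1, -2), (0, -2), (-1, -2), (-1, -1), (-2, -1), (-3, -1), (-4, -1)]
Fold 1: move[3]->U => RDDULULLL INVALID (collision), skipped
Fold 2: move[0]->U => UDDLLULLL INVALID (collision), skipped
Fold 3: move[3]->D => RDDDLULLL VALID
Fold 4: move[4]->R => RDDDRULLL INVALID (collision), skipped
Fold 5: move[6]->D => RDDDLUDLL INVALID (collision), skipped

Answer: XXVXX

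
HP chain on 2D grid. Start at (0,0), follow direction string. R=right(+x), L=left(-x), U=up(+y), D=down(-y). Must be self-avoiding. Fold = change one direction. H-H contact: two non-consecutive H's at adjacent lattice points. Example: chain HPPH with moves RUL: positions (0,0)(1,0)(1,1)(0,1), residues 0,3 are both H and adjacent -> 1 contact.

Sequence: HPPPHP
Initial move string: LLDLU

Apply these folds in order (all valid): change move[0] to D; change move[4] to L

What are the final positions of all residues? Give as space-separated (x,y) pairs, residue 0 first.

Answer: (0,0) (0,-1) (-1,-1) (-1,-2) (-2,-2) (-3,-2)

Derivation:
Initial moves: LLDLU
Fold: move[0]->D => DLDLU (positions: [(0, 0), (0, -1), (-1, -1), (-1, -2), (-2, -2), (-2, -1)])
Fold: move[4]->L => DLDLL (positions: [(0, 0), (0, -1), (-1, -1), (-1, -2), (-2, -2), (-3, -2)])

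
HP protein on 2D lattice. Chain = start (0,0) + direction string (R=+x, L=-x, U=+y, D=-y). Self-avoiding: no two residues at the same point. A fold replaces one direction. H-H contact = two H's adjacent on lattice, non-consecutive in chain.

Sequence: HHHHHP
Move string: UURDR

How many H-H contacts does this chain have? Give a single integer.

Positions: [(0, 0), (0, 1), (0, 2), (1, 2), (1, 1), (2, 1)]
H-H contact: residue 1 @(0,1) - residue 4 @(1, 1)

Answer: 1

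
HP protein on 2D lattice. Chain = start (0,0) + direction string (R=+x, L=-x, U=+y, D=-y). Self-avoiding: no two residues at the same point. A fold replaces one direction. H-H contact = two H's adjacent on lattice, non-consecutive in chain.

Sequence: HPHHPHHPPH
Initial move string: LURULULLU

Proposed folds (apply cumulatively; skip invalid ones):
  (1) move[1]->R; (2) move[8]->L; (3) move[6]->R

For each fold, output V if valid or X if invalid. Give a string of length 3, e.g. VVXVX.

Answer: XVX

Derivation:
Initial: LURULULLU -> [(0, 0), (-1, 0), (-1, 1), (0, 1), (0, 2), (-1, 2), (-1, 3), (-2, 3), (-3, 3), (-3, 4)]
Fold 1: move[1]->R => LRRULULLU INVALID (collision), skipped
Fold 2: move[8]->L => LURULULLL VALID
Fold 3: move[6]->R => LURULURLL INVALID (collision), skipped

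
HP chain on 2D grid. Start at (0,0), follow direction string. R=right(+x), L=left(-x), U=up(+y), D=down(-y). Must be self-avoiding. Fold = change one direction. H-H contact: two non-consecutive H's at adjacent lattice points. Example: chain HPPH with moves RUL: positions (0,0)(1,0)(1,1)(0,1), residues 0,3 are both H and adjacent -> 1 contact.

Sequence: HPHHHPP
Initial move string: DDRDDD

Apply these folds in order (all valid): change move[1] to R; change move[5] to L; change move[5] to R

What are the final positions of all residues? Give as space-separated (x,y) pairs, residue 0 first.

Answer: (0,0) (0,-1) (1,-1) (2,-1) (2,-2) (2,-3) (3,-3)

Derivation:
Initial moves: DDRDDD
Fold: move[1]->R => DRRDDD (positions: [(0, 0), (0, -1), (1, -1), (2, -1), (2, -2), (2, -3), (2, -4)])
Fold: move[5]->L => DRRDDL (positions: [(0, 0), (0, -1), (1, -1), (2, -1), (2, -2), (2, -3), (1, -3)])
Fold: move[5]->R => DRRDDR (positions: [(0, 0), (0, -1), (1, -1), (2, -1), (2, -2), (2, -3), (3, -3)])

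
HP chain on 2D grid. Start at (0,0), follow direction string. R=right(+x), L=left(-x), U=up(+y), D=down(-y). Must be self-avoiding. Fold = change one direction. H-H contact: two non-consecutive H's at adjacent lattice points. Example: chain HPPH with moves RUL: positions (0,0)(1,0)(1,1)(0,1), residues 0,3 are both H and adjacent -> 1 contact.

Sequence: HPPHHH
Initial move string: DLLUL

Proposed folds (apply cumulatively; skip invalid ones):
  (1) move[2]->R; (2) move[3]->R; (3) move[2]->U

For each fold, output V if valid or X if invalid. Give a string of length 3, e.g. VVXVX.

Answer: XXV

Derivation:
Initial: DLLUL -> [(0, 0), (0, -1), (-1, -1), (-2, -1), (-2, 0), (-3, 0)]
Fold 1: move[2]->R => DLRUL INVALID (collision), skipped
Fold 2: move[3]->R => DLLRL INVALID (collision), skipped
Fold 3: move[2]->U => DLUUL VALID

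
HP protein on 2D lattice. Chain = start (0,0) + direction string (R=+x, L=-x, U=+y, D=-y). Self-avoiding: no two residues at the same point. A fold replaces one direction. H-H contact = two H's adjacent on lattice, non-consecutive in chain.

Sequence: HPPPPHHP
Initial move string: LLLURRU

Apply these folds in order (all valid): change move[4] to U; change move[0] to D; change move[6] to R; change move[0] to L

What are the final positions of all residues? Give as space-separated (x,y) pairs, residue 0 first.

Initial moves: LLLURRU
Fold: move[4]->U => LLLUURU (positions: [(0, 0), (-1, 0), (-2, 0), (-3, 0), (-3, 1), (-3, 2), (-2, 2), (-2, 3)])
Fold: move[0]->D => DLLUURU (positions: [(0, 0), (0, -1), (-1, -1), (-2, -1), (-2, 0), (-2, 1), (-1, 1), (-1, 2)])
Fold: move[6]->R => DLLUURR (positions: [(0, 0), (0, -1), (-1, -1), (-2, -1), (-2, 0), (-2, 1), (-1, 1), (0, 1)])
Fold: move[0]->L => LLLUURR (positions: [(0, 0), (-1, 0), (-2, 0), (-3, 0), (-3, 1), (-3, 2), (-2, 2), (-1, 2)])

Answer: (0,0) (-1,0) (-2,0) (-3,0) (-3,1) (-3,2) (-2,2) (-1,2)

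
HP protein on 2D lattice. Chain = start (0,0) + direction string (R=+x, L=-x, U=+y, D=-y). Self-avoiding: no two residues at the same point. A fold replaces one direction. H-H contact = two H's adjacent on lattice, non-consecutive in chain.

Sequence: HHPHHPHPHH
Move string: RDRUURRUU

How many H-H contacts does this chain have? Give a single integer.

Answer: 1

Derivation:
Positions: [(0, 0), (1, 0), (1, -1), (2, -1), (2, 0), (2, 1), (3, 1), (4, 1), (4, 2), (4, 3)]
H-H contact: residue 1 @(1,0) - residue 4 @(2, 0)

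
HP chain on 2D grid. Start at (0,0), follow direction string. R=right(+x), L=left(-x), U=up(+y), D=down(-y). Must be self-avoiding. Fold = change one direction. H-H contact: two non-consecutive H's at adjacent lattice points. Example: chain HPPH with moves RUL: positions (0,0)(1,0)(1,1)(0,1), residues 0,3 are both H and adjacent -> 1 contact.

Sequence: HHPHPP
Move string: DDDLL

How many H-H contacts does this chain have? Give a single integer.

Positions: [(0, 0), (0, -1), (0, -2), (0, -3), (-1, -3), (-2, -3)]
No H-H contacts found.

Answer: 0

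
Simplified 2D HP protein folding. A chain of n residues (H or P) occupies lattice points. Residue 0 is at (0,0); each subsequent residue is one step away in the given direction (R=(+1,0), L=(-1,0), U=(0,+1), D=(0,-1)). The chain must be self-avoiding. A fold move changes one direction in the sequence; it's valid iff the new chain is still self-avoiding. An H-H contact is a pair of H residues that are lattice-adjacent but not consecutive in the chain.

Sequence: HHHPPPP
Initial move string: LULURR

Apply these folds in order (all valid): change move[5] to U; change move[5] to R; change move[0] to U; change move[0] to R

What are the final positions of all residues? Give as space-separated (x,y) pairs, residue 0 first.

Answer: (0,0) (1,0) (1,1) (0,1) (0,2) (1,2) (2,2)

Derivation:
Initial moves: LULURR
Fold: move[5]->U => LULURU (positions: [(0, 0), (-1, 0), (-1, 1), (-2, 1), (-2, 2), (-1, 2), (-1, 3)])
Fold: move[5]->R => LULURR (positions: [(0, 0), (-1, 0), (-1, 1), (-2, 1), (-2, 2), (-1, 2), (0, 2)])
Fold: move[0]->U => UULURR (positions: [(0, 0), (0, 1), (0, 2), (-1, 2), (-1, 3), (0, 3), (1, 3)])
Fold: move[0]->R => RULURR (positions: [(0, 0), (1, 0), (1, 1), (0, 1), (0, 2), (1, 2), (2, 2)])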